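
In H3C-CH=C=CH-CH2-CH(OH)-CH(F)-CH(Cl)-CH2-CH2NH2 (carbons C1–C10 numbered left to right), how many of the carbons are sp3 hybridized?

7

C1: sp3 ✓
C2: sp2
C3: sp
C4: sp2
C5: sp3 ✓
C6: sp3 ✓
C7: sp3 ✓
C8: sp3 ✓
C9: sp3 ✓
C10: sp3 ✓
C1, C5, C6, C7, C8, C9, C10 → 7 sp3 carbons.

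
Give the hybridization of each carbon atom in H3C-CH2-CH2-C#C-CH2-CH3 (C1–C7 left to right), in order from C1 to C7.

C1 (4 σ bonds) has steric number 4: sp3.
C2 carries 4 σ bonds, giving a steric number of 4, so it is sp3.
C3 is sp3: 4 σ bonds, 4 electron-density regions.
C4 (2 σ bonds, plus two π bonds) has steric number 2: sp.
C5 is sp: 2 σ bonds, plus two π bonds, 2 electron-density regions.
C6 has 4 σ bonds: steric number 4 → sp3.
C7: 4 σ bonds — 4 electron domains, sp3.

C1 sp3, C2 sp3, C3 sp3, C4 sp, C5 sp, C6 sp3, C7 sp3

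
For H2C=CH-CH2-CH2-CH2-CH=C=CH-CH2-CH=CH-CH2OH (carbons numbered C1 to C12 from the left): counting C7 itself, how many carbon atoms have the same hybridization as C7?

C7 is sp (two π bonds).
C1: sp2
C2: sp2
C3: sp3
C4: sp3
C5: sp3
C6: sp2
C7: sp ✓
C8: sp2
C9: sp3
C10: sp2
C11: sp2
C12: sp3
1 carbon is sp.

1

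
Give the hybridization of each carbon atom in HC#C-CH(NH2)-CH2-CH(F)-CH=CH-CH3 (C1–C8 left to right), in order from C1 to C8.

C1: 2 σ bonds, plus two π bonds — 2 electron domains, sp.
C2 carries 2 σ bonds, plus two π bonds, giving a steric number of 2, so it is sp.
C3 has 4 σ bonds: steric number 4 → sp3.
C4: 4 σ bonds — 4 electron domains, sp3.
C5 (4 σ bonds) has steric number 4: sp3.
C6: 3 σ bonds, plus one π bond; 3 regions of electron density → sp2.
C7 has 3 σ bonds, plus one π bond: steric number 3 → sp2.
C8 has 4 σ bonds: steric number 4 → sp3.

C1 sp, C2 sp, C3 sp3, C4 sp3, C5 sp3, C6 sp2, C7 sp2, C8 sp3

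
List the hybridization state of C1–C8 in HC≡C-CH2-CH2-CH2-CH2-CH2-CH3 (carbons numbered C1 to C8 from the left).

C1 — 2 σ bonds, plus two π bonds. Steric number 2, so sp.
C2: 2 σ bonds, plus two π bonds — 2 electron domains, sp.
C3 is sp3: 4 σ bonds, 4 electron-density regions.
C4 (4 σ bonds) has steric number 4: sp3.
C5 — 4 σ bonds. Steric number 4, so sp3.
C6 — 4 σ bonds. Steric number 4, so sp3.
C7 carries 4 σ bonds, giving a steric number of 4, so it is sp3.
C8 (4 σ bonds) has steric number 4: sp3.

C1 sp, C2 sp, C3 sp3, C4 sp3, C5 sp3, C6 sp3, C7 sp3, C8 sp3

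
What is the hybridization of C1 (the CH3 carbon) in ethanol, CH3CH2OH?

sp3

C1 (the CH3 carbon) — 4 σ bonds. Steric number 4, so sp3.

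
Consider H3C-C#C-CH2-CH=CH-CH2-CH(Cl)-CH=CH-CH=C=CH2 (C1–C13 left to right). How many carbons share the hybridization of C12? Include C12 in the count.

3

C12 is sp (two π bonds).
C1: sp3
C2: sp ✓
C3: sp ✓
C4: sp3
C5: sp2
C6: sp2
C7: sp3
C8: sp3
C9: sp2
C10: sp2
C11: sp2
C12: sp ✓
C13: sp2
3 carbons are sp.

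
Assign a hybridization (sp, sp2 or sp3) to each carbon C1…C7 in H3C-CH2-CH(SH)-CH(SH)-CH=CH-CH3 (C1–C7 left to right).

C1 has 4 σ bonds: steric number 4 → sp3.
C2: 4 σ bonds; 4 regions of electron density → sp3.
C3: 4 σ bonds; 4 regions of electron density → sp3.
C4: 4 σ bonds — 4 electron domains, sp3.
C5 — 3 σ bonds, plus one π bond. Steric number 3, so sp2.
C6 is sp2: 3 σ bonds, plus one π bond, 3 electron-density regions.
C7 is sp3: 4 σ bonds, 4 electron-density regions.

C1 sp3, C2 sp3, C3 sp3, C4 sp3, C5 sp2, C6 sp2, C7 sp3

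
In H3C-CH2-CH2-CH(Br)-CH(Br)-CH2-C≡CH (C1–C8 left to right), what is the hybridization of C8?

C8 (2 σ bonds, plus two π bonds) has steric number 2: sp.

sp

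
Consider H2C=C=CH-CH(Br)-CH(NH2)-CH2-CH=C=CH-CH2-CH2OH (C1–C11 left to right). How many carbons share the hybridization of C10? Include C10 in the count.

5

C10 is sp3 (only σ bonds).
C1: sp2
C2: sp
C3: sp2
C4: sp3 ✓
C5: sp3 ✓
C6: sp3 ✓
C7: sp2
C8: sp
C9: sp2
C10: sp3 ✓
C11: sp3 ✓
5 carbons are sp3.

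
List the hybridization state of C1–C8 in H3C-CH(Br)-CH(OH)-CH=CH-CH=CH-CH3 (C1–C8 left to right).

C1 — 4 σ bonds. Steric number 4, so sp3.
C2 is sp3: 4 σ bonds, 4 electron-density regions.
C3 carries 4 σ bonds, giving a steric number of 4, so it is sp3.
C4 (3 σ bonds, plus one π bond) has steric number 3: sp2.
C5 carries 3 σ bonds, plus one π bond, giving a steric number of 3, so it is sp2.
C6 — 3 σ bonds, plus one π bond. Steric number 3, so sp2.
C7: 3 σ bonds, plus one π bond — 3 electron domains, sp2.
C8 — 4 σ bonds. Steric number 4, so sp3.

C1 sp3, C2 sp3, C3 sp3, C4 sp2, C5 sp2, C6 sp2, C7 sp2, C8 sp3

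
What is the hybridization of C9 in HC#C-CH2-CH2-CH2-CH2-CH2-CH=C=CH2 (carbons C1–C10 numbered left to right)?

C9 has 2 σ bonds, plus two π bonds: steric number 2 → sp.

sp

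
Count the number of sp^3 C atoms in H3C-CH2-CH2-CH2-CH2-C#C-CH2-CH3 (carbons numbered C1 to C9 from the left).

7

C1: sp3 ✓
C2: sp3 ✓
C3: sp3 ✓
C4: sp3 ✓
C5: sp3 ✓
C6: sp
C7: sp
C8: sp3 ✓
C9: sp3 ✓
C1, C2, C3, C4, C5, C8, C9 → 7 sp3 carbons.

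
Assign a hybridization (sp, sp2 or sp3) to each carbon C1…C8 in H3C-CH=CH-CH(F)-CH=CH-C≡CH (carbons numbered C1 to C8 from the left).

C1: 4 σ bonds; 4 regions of electron density → sp3.
C2 — 3 σ bonds, plus one π bond. Steric number 3, so sp2.
C3 carries 3 σ bonds, plus one π bond, giving a steric number of 3, so it is sp2.
C4 has 4 σ bonds: steric number 4 → sp3.
C5 is sp2: 3 σ bonds, plus one π bond, 3 electron-density regions.
C6 carries 3 σ bonds, plus one π bond, giving a steric number of 3, so it is sp2.
C7 carries 2 σ bonds, plus two π bonds, giving a steric number of 2, so it is sp.
C8 (2 σ bonds, plus two π bonds) has steric number 2: sp.

C1 sp3, C2 sp2, C3 sp2, C4 sp3, C5 sp2, C6 sp2, C7 sp, C8 sp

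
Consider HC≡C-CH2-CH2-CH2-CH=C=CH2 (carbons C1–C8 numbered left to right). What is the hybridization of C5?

sp3

C5: 4 σ bonds — 4 electron domains, sp3.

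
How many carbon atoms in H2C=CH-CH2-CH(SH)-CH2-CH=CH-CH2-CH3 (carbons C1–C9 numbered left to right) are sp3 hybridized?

5

C1: sp2
C2: sp2
C3: sp3 ✓
C4: sp3 ✓
C5: sp3 ✓
C6: sp2
C7: sp2
C8: sp3 ✓
C9: sp3 ✓
C3, C4, C5, C8, C9 → 5 sp3 carbons.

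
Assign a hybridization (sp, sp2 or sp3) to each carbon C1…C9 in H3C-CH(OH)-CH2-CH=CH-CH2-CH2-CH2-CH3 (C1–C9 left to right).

C1 sp3, C2 sp3, C3 sp3, C4 sp2, C5 sp2, C6 sp3, C7 sp3, C8 sp3, C9 sp3

C1 — 4 σ bonds. Steric number 4, so sp3.
C2 carries 4 σ bonds, giving a steric number of 4, so it is sp3.
C3 is sp3: 4 σ bonds, 4 electron-density regions.
C4 has 3 σ bonds, plus one π bond: steric number 3 → sp2.
C5 has 3 σ bonds, plus one π bond: steric number 3 → sp2.
C6: 4 σ bonds; 4 regions of electron density → sp3.
C7 has 4 σ bonds: steric number 4 → sp3.
C8 (4 σ bonds) has steric number 4: sp3.
C9 (4 σ bonds) has steric number 4: sp3.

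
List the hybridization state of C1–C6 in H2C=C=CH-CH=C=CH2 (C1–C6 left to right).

C1 sp2, C2 sp, C3 sp2, C4 sp2, C5 sp, C6 sp2

C1 (3 σ bonds, plus one π bond) has steric number 3: sp2.
C2 carries 2 σ bonds, plus two π bonds, giving a steric number of 2, so it is sp.
C3: 3 σ bonds, plus one π bond — 3 electron domains, sp2.
C4: 3 σ bonds, plus one π bond — 3 electron domains, sp2.
C5: 2 σ bonds, plus two π bonds — 2 electron domains, sp.
C6 carries 3 σ bonds, plus one π bond, giving a steric number of 3, so it is sp2.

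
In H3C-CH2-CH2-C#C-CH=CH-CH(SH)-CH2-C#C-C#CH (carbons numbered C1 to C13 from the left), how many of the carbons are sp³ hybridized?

5

C1: sp3 ✓
C2: sp3 ✓
C3: sp3 ✓
C4: sp
C5: sp
C6: sp2
C7: sp2
C8: sp3 ✓
C9: sp3 ✓
C10: sp
C11: sp
C12: sp
C13: sp
C1, C2, C3, C8, C9 → 5 sp3 carbons.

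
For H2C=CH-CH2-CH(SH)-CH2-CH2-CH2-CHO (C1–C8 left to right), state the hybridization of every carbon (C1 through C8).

C1 sp2, C2 sp2, C3 sp3, C4 sp3, C5 sp3, C6 sp3, C7 sp3, C8 sp2

C1 carries 3 σ bonds, plus one π bond, giving a steric number of 3, so it is sp2.
C2 carries 3 σ bonds, plus one π bond, giving a steric number of 3, so it is sp2.
C3 (4 σ bonds) has steric number 4: sp3.
C4: 4 σ bonds; 4 regions of electron density → sp3.
C5 — 4 σ bonds. Steric number 4, so sp3.
C6: 4 σ bonds — 4 electron domains, sp3.
C7 — 4 σ bonds. Steric number 4, so sp3.
C8: 3 σ bonds, plus one π bond — 3 electron domains, sp2.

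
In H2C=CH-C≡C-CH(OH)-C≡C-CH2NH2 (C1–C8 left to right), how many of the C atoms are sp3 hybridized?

2

C1: sp2
C2: sp2
C3: sp
C4: sp
C5: sp3 ✓
C6: sp
C7: sp
C8: sp3 ✓
C5, C8 → 2 sp3 carbons.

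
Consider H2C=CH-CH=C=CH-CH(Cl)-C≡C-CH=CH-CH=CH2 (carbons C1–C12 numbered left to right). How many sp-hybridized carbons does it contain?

3

C1: sp2
C2: sp2
C3: sp2
C4: sp ✓
C5: sp2
C6: sp3
C7: sp ✓
C8: sp ✓
C9: sp2
C10: sp2
C11: sp2
C12: sp2
C4, C7, C8 → 3 sp carbons.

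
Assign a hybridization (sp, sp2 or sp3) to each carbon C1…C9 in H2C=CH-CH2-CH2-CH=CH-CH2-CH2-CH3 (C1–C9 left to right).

C1 sp2, C2 sp2, C3 sp3, C4 sp3, C5 sp2, C6 sp2, C7 sp3, C8 sp3, C9 sp3

C1 carries 3 σ bonds, plus one π bond, giving a steric number of 3, so it is sp2.
C2 (3 σ bonds, plus one π bond) has steric number 3: sp2.
C3 has 4 σ bonds: steric number 4 → sp3.
C4: 4 σ bonds; 4 regions of electron density → sp3.
C5 (3 σ bonds, plus one π bond) has steric number 3: sp2.
C6 carries 3 σ bonds, plus one π bond, giving a steric number of 3, so it is sp2.
C7 has 4 σ bonds: steric number 4 → sp3.
C8: 4 σ bonds — 4 electron domains, sp3.
C9: 4 σ bonds; 4 regions of electron density → sp3.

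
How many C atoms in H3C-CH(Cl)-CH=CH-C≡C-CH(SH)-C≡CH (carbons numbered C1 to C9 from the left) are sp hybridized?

4

C1: sp3
C2: sp3
C3: sp2
C4: sp2
C5: sp ✓
C6: sp ✓
C7: sp3
C8: sp ✓
C9: sp ✓
C5, C6, C8, C9 → 4 sp carbons.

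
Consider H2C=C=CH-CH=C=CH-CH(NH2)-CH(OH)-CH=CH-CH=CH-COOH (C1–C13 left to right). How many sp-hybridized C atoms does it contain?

C1: sp2
C2: sp ✓
C3: sp2
C4: sp2
C5: sp ✓
C6: sp2
C7: sp3
C8: sp3
C9: sp2
C10: sp2
C11: sp2
C12: sp2
C13: sp2
C2, C5 → 2 sp carbons.

2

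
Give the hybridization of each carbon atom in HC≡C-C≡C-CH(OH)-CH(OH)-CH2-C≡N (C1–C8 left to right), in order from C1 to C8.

C1 sp, C2 sp, C3 sp, C4 sp, C5 sp3, C6 sp3, C7 sp3, C8 sp

C1 is sp: 2 σ bonds, plus two π bonds, 2 electron-density regions.
C2: 2 σ bonds, plus two π bonds; 2 regions of electron density → sp.
C3 — 2 σ bonds, plus two π bonds. Steric number 2, so sp.
C4 (2 σ bonds, plus two π bonds) has steric number 2: sp.
C5 has 4 σ bonds: steric number 4 → sp3.
C6 carries 4 σ bonds, giving a steric number of 4, so it is sp3.
C7 — 4 σ bonds. Steric number 4, so sp3.
C8 (2 σ bonds, plus two π bonds) has steric number 2: sp.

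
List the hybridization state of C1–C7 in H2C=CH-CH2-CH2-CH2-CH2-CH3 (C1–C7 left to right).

C1 — 3 σ bonds, plus one π bond. Steric number 3, so sp2.
C2 carries 3 σ bonds, plus one π bond, giving a steric number of 3, so it is sp2.
C3 has 4 σ bonds: steric number 4 → sp3.
C4: 4 σ bonds — 4 electron domains, sp3.
C5: 4 σ bonds — 4 electron domains, sp3.
C6 — 4 σ bonds. Steric number 4, so sp3.
C7 is sp3: 4 σ bonds, 4 electron-density regions.

C1 sp2, C2 sp2, C3 sp3, C4 sp3, C5 sp3, C6 sp3, C7 sp3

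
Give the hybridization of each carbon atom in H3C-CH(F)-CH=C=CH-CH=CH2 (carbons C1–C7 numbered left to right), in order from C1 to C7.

C1 sp3, C2 sp3, C3 sp2, C4 sp, C5 sp2, C6 sp2, C7 sp2

C1 — 4 σ bonds. Steric number 4, so sp3.
C2 is sp3: 4 σ bonds, 4 electron-density regions.
C3: 3 σ bonds, plus one π bond; 3 regions of electron density → sp2.
C4 carries 2 σ bonds, plus two π bonds, giving a steric number of 2, so it is sp.
C5: 3 σ bonds, plus one π bond; 3 regions of electron density → sp2.
C6: 3 σ bonds, plus one π bond — 3 electron domains, sp2.
C7 — 3 σ bonds, plus one π bond. Steric number 3, so sp2.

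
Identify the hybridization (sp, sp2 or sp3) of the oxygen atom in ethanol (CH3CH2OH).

The oxygen atom carries 2 σ bonds and 2 lone pairs, giving a steric number of 4, so it is sp3.

sp^3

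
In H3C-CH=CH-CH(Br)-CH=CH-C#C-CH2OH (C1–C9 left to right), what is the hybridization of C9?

C9 — 4 σ bonds. Steric number 4, so sp3.

sp3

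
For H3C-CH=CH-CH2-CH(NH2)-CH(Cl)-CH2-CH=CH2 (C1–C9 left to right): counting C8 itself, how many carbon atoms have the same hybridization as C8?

4

C8 is sp2 (one π bond).
C1: sp3
C2: sp2 ✓
C3: sp2 ✓
C4: sp3
C5: sp3
C6: sp3
C7: sp3
C8: sp2 ✓
C9: sp2 ✓
4 carbons are sp2.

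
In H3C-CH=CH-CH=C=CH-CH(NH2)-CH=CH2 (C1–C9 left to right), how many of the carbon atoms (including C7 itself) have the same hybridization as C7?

2

C7 is sp3 (only σ bonds).
C1: sp3 ✓
C2: sp2
C3: sp2
C4: sp2
C5: sp
C6: sp2
C7: sp3 ✓
C8: sp2
C9: sp2
2 carbons are sp3.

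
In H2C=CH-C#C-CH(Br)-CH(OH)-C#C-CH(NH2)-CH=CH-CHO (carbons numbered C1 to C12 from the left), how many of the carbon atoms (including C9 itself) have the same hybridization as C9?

C9 is sp3 (only σ bonds).
C1: sp2
C2: sp2
C3: sp
C4: sp
C5: sp3 ✓
C6: sp3 ✓
C7: sp
C8: sp
C9: sp3 ✓
C10: sp2
C11: sp2
C12: sp2
3 carbons are sp3.

3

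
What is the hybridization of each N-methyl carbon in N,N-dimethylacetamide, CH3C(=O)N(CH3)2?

Each N-methyl carbon has 4 σ bonds: steric number 4 → sp3.

sp3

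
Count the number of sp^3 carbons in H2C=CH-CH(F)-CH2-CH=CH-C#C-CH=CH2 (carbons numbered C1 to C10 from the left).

C1: sp2
C2: sp2
C3: sp3 ✓
C4: sp3 ✓
C5: sp2
C6: sp2
C7: sp
C8: sp
C9: sp2
C10: sp2
C3, C4 → 2 sp3 carbons.

2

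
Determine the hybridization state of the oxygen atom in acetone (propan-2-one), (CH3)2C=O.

sp^2

One σ bond + two lone pairs = steric number 3 → sp2.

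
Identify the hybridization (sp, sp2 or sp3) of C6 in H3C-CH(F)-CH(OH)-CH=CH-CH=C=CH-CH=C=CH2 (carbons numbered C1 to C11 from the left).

C6 has 3 σ bonds, plus one π bond: steric number 3 → sp2.

sp²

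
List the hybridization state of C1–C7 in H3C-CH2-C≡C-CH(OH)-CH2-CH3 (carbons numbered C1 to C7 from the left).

C1: 4 σ bonds; 4 regions of electron density → sp3.
C2 is sp3: 4 σ bonds, 4 electron-density regions.
C3 has 2 σ bonds, plus two π bonds: steric number 2 → sp.
C4 (2 σ bonds, plus two π bonds) has steric number 2: sp.
C5 carries 4 σ bonds, giving a steric number of 4, so it is sp3.
C6 has 4 σ bonds: steric number 4 → sp3.
C7: 4 σ bonds; 4 regions of electron density → sp3.

C1 sp3, C2 sp3, C3 sp, C4 sp, C5 sp3, C6 sp3, C7 sp3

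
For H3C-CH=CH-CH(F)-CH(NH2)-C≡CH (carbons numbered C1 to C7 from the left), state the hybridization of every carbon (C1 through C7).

C1 — 4 σ bonds. Steric number 4, so sp3.
C2: 3 σ bonds, plus one π bond — 3 electron domains, sp2.
C3 is sp2: 3 σ bonds, plus one π bond, 3 electron-density regions.
C4 carries 4 σ bonds, giving a steric number of 4, so it is sp3.
C5 carries 4 σ bonds, giving a steric number of 4, so it is sp3.
C6 (2 σ bonds, plus two π bonds) has steric number 2: sp.
C7 carries 2 σ bonds, plus two π bonds, giving a steric number of 2, so it is sp.

C1 sp3, C2 sp2, C3 sp2, C4 sp3, C5 sp3, C6 sp, C7 sp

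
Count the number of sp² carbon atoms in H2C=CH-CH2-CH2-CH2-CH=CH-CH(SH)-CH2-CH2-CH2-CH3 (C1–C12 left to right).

C1: sp2 ✓
C2: sp2 ✓
C3: sp3
C4: sp3
C5: sp3
C6: sp2 ✓
C7: sp2 ✓
C8: sp3
C9: sp3
C10: sp3
C11: sp3
C12: sp3
C1, C2, C6, C7 → 4 sp2 carbons.

4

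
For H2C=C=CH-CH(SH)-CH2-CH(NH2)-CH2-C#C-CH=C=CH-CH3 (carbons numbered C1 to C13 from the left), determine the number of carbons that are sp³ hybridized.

5

C1: sp2
C2: sp
C3: sp2
C4: sp3 ✓
C5: sp3 ✓
C6: sp3 ✓
C7: sp3 ✓
C8: sp
C9: sp
C10: sp2
C11: sp
C12: sp2
C13: sp3 ✓
C4, C5, C6, C7, C13 → 5 sp3 carbons.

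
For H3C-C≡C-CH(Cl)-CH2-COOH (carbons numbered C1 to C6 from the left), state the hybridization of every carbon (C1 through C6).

C1 sp3, C2 sp, C3 sp, C4 sp3, C5 sp3, C6 sp2

C1 (4 σ bonds) has steric number 4: sp3.
C2 carries 2 σ bonds, plus two π bonds, giving a steric number of 2, so it is sp.
C3 carries 2 σ bonds, plus two π bonds, giving a steric number of 2, so it is sp.
C4 carries 4 σ bonds, giving a steric number of 4, so it is sp3.
C5 carries 4 σ bonds, giving a steric number of 4, so it is sp3.
C6: 3 σ bonds, plus one π bond — 3 electron domains, sp2.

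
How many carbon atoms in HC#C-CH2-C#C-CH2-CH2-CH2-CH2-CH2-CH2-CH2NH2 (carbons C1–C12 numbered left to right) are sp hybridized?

C1: sp ✓
C2: sp ✓
C3: sp3
C4: sp ✓
C5: sp ✓
C6: sp3
C7: sp3
C8: sp3
C9: sp3
C10: sp3
C11: sp3
C12: sp3
C1, C2, C4, C5 → 4 sp carbons.

4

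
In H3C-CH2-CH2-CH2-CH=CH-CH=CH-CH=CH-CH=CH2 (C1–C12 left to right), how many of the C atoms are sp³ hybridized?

C1: sp3 ✓
C2: sp3 ✓
C3: sp3 ✓
C4: sp3 ✓
C5: sp2
C6: sp2
C7: sp2
C8: sp2
C9: sp2
C10: sp2
C11: sp2
C12: sp2
C1, C2, C3, C4 → 4 sp3 carbons.

4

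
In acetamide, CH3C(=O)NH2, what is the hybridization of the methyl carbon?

sp³

The methyl carbon: 4 σ bonds; 4 regions of electron density → sp3.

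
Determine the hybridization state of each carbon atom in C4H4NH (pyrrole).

sp²

Each carbon atom: 3 σ bonds, plus one π bond — 3 electron domains, sp2.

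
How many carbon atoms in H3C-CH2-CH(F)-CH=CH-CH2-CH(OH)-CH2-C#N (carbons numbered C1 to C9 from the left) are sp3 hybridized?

C1: sp3 ✓
C2: sp3 ✓
C3: sp3 ✓
C4: sp2
C5: sp2
C6: sp3 ✓
C7: sp3 ✓
C8: sp3 ✓
C9: sp
C1, C2, C3, C6, C7, C8 → 6 sp3 carbons.

6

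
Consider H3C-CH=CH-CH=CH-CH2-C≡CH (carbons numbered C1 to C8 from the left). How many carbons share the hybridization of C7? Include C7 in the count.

C7 is sp (two π bonds).
C1: sp3
C2: sp2
C3: sp2
C4: sp2
C5: sp2
C6: sp3
C7: sp ✓
C8: sp ✓
2 carbons are sp.

2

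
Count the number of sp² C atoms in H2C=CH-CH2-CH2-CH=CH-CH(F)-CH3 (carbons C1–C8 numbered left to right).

4

C1: sp2 ✓
C2: sp2 ✓
C3: sp3
C4: sp3
C5: sp2 ✓
C6: sp2 ✓
C7: sp3
C8: sp3
C1, C2, C5, C6 → 4 sp2 carbons.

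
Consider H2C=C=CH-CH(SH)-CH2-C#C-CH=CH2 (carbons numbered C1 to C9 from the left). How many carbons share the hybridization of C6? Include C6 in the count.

3

C6 is sp (two π bonds).
C1: sp2
C2: sp ✓
C3: sp2
C4: sp3
C5: sp3
C6: sp ✓
C7: sp ✓
C8: sp2
C9: sp2
3 carbons are sp.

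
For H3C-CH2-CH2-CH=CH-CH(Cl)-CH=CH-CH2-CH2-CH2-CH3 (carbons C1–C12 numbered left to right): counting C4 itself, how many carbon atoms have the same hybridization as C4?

4

C4 is sp2 (one π bond).
C1: sp3
C2: sp3
C3: sp3
C4: sp2 ✓
C5: sp2 ✓
C6: sp3
C7: sp2 ✓
C8: sp2 ✓
C9: sp3
C10: sp3
C11: sp3
C12: sp3
4 carbons are sp2.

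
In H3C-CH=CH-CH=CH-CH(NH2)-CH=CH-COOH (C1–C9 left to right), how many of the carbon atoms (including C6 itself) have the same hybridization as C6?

2

C6 is sp3 (only σ bonds).
C1: sp3 ✓
C2: sp2
C3: sp2
C4: sp2
C5: sp2
C6: sp3 ✓
C7: sp2
C8: sp2
C9: sp2
2 carbons are sp3.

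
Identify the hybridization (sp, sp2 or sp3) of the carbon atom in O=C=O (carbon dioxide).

sp

Two σ bonds, two π bonds → steric number 2 → sp.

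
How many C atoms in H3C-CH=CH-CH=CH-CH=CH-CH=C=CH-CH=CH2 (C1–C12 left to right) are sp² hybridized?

C1: sp3
C2: sp2 ✓
C3: sp2 ✓
C4: sp2 ✓
C5: sp2 ✓
C6: sp2 ✓
C7: sp2 ✓
C8: sp2 ✓
C9: sp
C10: sp2 ✓
C11: sp2 ✓
C12: sp2 ✓
C2, C3, C4, C5, C6, C7, C8, C10, C11, C12 → 10 sp2 carbons.

10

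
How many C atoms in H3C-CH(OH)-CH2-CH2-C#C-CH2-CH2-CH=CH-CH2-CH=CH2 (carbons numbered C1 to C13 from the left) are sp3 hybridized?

7

C1: sp3 ✓
C2: sp3 ✓
C3: sp3 ✓
C4: sp3 ✓
C5: sp
C6: sp
C7: sp3 ✓
C8: sp3 ✓
C9: sp2
C10: sp2
C11: sp3 ✓
C12: sp2
C13: sp2
C1, C2, C3, C4, C7, C8, C11 → 7 sp3 carbons.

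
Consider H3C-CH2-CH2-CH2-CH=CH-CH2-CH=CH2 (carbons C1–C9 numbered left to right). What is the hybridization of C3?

C3 has 4 σ bonds: steric number 4 → sp3.

sp3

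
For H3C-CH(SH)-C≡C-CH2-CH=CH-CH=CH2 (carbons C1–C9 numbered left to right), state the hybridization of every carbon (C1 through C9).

C1 sp3, C2 sp3, C3 sp, C4 sp, C5 sp3, C6 sp2, C7 sp2, C8 sp2, C9 sp2

C1 (4 σ bonds) has steric number 4: sp3.
C2 (4 σ bonds) has steric number 4: sp3.
C3 is sp: 2 σ bonds, plus two π bonds, 2 electron-density regions.
C4 carries 2 σ bonds, plus two π bonds, giving a steric number of 2, so it is sp.
C5: 4 σ bonds — 4 electron domains, sp3.
C6 (3 σ bonds, plus one π bond) has steric number 3: sp2.
C7 — 3 σ bonds, plus one π bond. Steric number 3, so sp2.
C8 — 3 σ bonds, plus one π bond. Steric number 3, so sp2.
C9: 3 σ bonds, plus one π bond — 3 electron domains, sp2.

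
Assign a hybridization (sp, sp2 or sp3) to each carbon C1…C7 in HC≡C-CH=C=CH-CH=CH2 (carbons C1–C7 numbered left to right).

C1: 2 σ bonds, plus two π bonds; 2 regions of electron density → sp.
C2 (2 σ bonds, plus two π bonds) has steric number 2: sp.
C3 is sp2: 3 σ bonds, plus one π bond, 3 electron-density regions.
C4 — 2 σ bonds, plus two π bonds. Steric number 2, so sp.
C5 (3 σ bonds, plus one π bond) has steric number 3: sp2.
C6: 3 σ bonds, plus one π bond — 3 electron domains, sp2.
C7 is sp2: 3 σ bonds, plus one π bond, 3 electron-density regions.

C1 sp, C2 sp, C3 sp2, C4 sp, C5 sp2, C6 sp2, C7 sp2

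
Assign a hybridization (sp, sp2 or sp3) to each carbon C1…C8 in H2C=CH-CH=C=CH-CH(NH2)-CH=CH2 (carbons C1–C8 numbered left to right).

C1: 3 σ bonds, plus one π bond — 3 electron domains, sp2.
C2 — 3 σ bonds, plus one π bond. Steric number 3, so sp2.
C3 is sp2: 3 σ bonds, plus one π bond, 3 electron-density regions.
C4 is sp: 2 σ bonds, plus two π bonds, 2 electron-density regions.
C5 (3 σ bonds, plus one π bond) has steric number 3: sp2.
C6: 4 σ bonds; 4 regions of electron density → sp3.
C7 is sp2: 3 σ bonds, plus one π bond, 3 electron-density regions.
C8: 3 σ bonds, plus one π bond — 3 electron domains, sp2.

C1 sp2, C2 sp2, C3 sp2, C4 sp, C5 sp2, C6 sp3, C7 sp2, C8 sp2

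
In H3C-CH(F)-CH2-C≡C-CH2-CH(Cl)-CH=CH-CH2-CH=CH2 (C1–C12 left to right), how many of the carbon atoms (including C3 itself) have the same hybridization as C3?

6

C3 is sp3 (only σ bonds).
C1: sp3 ✓
C2: sp3 ✓
C3: sp3 ✓
C4: sp
C5: sp
C6: sp3 ✓
C7: sp3 ✓
C8: sp2
C9: sp2
C10: sp3 ✓
C11: sp2
C12: sp2
6 carbons are sp3.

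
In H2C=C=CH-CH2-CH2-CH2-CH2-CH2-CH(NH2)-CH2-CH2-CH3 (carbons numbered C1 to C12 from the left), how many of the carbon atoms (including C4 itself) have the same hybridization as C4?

C4 is sp3 (only σ bonds).
C1: sp2
C2: sp
C3: sp2
C4: sp3 ✓
C5: sp3 ✓
C6: sp3 ✓
C7: sp3 ✓
C8: sp3 ✓
C9: sp3 ✓
C10: sp3 ✓
C11: sp3 ✓
C12: sp3 ✓
9 carbons are sp3.

9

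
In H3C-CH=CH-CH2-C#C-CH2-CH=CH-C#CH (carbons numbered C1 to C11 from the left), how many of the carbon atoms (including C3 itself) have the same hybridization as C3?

4

C3 is sp2 (one π bond).
C1: sp3
C2: sp2 ✓
C3: sp2 ✓
C4: sp3
C5: sp
C6: sp
C7: sp3
C8: sp2 ✓
C9: sp2 ✓
C10: sp
C11: sp
4 carbons are sp2.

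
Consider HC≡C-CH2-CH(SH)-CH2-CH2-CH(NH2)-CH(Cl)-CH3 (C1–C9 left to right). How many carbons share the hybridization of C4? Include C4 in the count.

C4 is sp3 (only σ bonds).
C1: sp
C2: sp
C3: sp3 ✓
C4: sp3 ✓
C5: sp3 ✓
C6: sp3 ✓
C7: sp3 ✓
C8: sp3 ✓
C9: sp3 ✓
7 carbons are sp3.

7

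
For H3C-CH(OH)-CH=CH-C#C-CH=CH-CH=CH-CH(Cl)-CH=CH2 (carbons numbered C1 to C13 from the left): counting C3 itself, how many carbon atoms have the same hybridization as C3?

8

C3 is sp2 (one π bond).
C1: sp3
C2: sp3
C3: sp2 ✓
C4: sp2 ✓
C5: sp
C6: sp
C7: sp2 ✓
C8: sp2 ✓
C9: sp2 ✓
C10: sp2 ✓
C11: sp3
C12: sp2 ✓
C13: sp2 ✓
8 carbons are sp2.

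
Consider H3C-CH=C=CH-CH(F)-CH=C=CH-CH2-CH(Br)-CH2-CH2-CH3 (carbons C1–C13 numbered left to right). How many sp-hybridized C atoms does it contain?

C1: sp3
C2: sp2
C3: sp ✓
C4: sp2
C5: sp3
C6: sp2
C7: sp ✓
C8: sp2
C9: sp3
C10: sp3
C11: sp3
C12: sp3
C13: sp3
C3, C7 → 2 sp carbons.

2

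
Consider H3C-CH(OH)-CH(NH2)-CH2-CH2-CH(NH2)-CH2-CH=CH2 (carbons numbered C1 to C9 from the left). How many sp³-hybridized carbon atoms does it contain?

C1: sp3 ✓
C2: sp3 ✓
C3: sp3 ✓
C4: sp3 ✓
C5: sp3 ✓
C6: sp3 ✓
C7: sp3 ✓
C8: sp2
C9: sp2
C1, C2, C3, C4, C5, C6, C7 → 7 sp3 carbons.

7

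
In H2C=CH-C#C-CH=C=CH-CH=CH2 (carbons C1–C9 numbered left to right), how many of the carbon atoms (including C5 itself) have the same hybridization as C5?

6

C5 is sp2 (one π bond).
C1: sp2 ✓
C2: sp2 ✓
C3: sp
C4: sp
C5: sp2 ✓
C6: sp
C7: sp2 ✓
C8: sp2 ✓
C9: sp2 ✓
6 carbons are sp2.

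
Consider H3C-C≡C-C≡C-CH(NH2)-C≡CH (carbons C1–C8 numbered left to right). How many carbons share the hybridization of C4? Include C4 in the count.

C4 is sp (two π bonds).
C1: sp3
C2: sp ✓
C3: sp ✓
C4: sp ✓
C5: sp ✓
C6: sp3
C7: sp ✓
C8: sp ✓
6 carbons are sp.

6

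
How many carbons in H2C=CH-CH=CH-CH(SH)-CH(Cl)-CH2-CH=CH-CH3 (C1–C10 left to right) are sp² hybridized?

C1: sp2 ✓
C2: sp2 ✓
C3: sp2 ✓
C4: sp2 ✓
C5: sp3
C6: sp3
C7: sp3
C8: sp2 ✓
C9: sp2 ✓
C10: sp3
C1, C2, C3, C4, C8, C9 → 6 sp2 carbons.

6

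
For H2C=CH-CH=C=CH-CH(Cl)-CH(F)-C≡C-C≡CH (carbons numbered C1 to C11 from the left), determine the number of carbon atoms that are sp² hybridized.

4

C1: sp2 ✓
C2: sp2 ✓
C3: sp2 ✓
C4: sp
C5: sp2 ✓
C6: sp3
C7: sp3
C8: sp
C9: sp
C10: sp
C11: sp
C1, C2, C3, C5 → 4 sp2 carbons.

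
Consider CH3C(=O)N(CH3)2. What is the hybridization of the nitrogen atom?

sp^2

Amide resonance: N lone pair conjugated with C=O → sp2.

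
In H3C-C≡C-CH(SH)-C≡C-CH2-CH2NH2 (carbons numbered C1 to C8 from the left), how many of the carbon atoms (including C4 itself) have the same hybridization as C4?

4

C4 is sp3 (only σ bonds).
C1: sp3 ✓
C2: sp
C3: sp
C4: sp3 ✓
C5: sp
C6: sp
C7: sp3 ✓
C8: sp3 ✓
4 carbons are sp3.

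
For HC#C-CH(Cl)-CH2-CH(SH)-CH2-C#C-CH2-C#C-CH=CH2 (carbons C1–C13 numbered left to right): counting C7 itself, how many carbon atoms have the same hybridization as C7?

C7 is sp (two π bonds).
C1: sp ✓
C2: sp ✓
C3: sp3
C4: sp3
C5: sp3
C6: sp3
C7: sp ✓
C8: sp ✓
C9: sp3
C10: sp ✓
C11: sp ✓
C12: sp2
C13: sp2
6 carbons are sp.

6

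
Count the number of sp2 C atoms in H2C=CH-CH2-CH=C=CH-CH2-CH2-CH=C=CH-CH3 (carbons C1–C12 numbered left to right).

6

C1: sp2 ✓
C2: sp2 ✓
C3: sp3
C4: sp2 ✓
C5: sp
C6: sp2 ✓
C7: sp3
C8: sp3
C9: sp2 ✓
C10: sp
C11: sp2 ✓
C12: sp3
C1, C2, C4, C6, C9, C11 → 6 sp2 carbons.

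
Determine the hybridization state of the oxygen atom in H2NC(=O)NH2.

sp²

The oxygen atom is sp2: 1 σ bond and 2 lone pairs, plus one π bond, 3 electron-density regions.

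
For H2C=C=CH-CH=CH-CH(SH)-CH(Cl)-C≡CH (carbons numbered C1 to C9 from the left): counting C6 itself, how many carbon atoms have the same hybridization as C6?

2

C6 is sp3 (only σ bonds).
C1: sp2
C2: sp
C3: sp2
C4: sp2
C5: sp2
C6: sp3 ✓
C7: sp3 ✓
C8: sp
C9: sp
2 carbons are sp3.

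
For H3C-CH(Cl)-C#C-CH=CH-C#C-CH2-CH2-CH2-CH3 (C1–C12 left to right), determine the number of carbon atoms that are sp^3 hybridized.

C1: sp3 ✓
C2: sp3 ✓
C3: sp
C4: sp
C5: sp2
C6: sp2
C7: sp
C8: sp
C9: sp3 ✓
C10: sp3 ✓
C11: sp3 ✓
C12: sp3 ✓
C1, C2, C9, C10, C11, C12 → 6 sp3 carbons.

6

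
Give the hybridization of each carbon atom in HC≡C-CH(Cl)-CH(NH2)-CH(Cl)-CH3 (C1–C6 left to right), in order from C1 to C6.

C1 carries 2 σ bonds, plus two π bonds, giving a steric number of 2, so it is sp.
C2 is sp: 2 σ bonds, plus two π bonds, 2 electron-density regions.
C3 has 4 σ bonds: steric number 4 → sp3.
C4 carries 4 σ bonds, giving a steric number of 4, so it is sp3.
C5 is sp3: 4 σ bonds, 4 electron-density regions.
C6: 4 σ bonds — 4 electron domains, sp3.

C1 sp, C2 sp, C3 sp3, C4 sp3, C5 sp3, C6 sp3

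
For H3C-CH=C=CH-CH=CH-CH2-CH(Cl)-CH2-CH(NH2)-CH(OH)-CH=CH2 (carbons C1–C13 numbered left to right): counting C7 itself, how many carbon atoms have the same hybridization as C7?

C7 is sp3 (only σ bonds).
C1: sp3 ✓
C2: sp2
C3: sp
C4: sp2
C5: sp2
C6: sp2
C7: sp3 ✓
C8: sp3 ✓
C9: sp3 ✓
C10: sp3 ✓
C11: sp3 ✓
C12: sp2
C13: sp2
6 carbons are sp3.

6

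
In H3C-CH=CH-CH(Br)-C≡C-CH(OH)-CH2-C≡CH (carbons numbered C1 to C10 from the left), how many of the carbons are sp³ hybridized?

C1: sp3 ✓
C2: sp2
C3: sp2
C4: sp3 ✓
C5: sp
C6: sp
C7: sp3 ✓
C8: sp3 ✓
C9: sp
C10: sp
C1, C4, C7, C8 → 4 sp3 carbons.

4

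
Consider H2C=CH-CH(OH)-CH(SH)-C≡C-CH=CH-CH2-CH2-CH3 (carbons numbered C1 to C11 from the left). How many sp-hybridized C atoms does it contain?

C1: sp2
C2: sp2
C3: sp3
C4: sp3
C5: sp ✓
C6: sp ✓
C7: sp2
C8: sp2
C9: sp3
C10: sp3
C11: sp3
C5, C6 → 2 sp carbons.

2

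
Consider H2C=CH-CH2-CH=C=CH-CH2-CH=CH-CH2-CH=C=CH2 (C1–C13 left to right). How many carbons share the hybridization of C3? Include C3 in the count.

3

C3 is sp3 (only σ bonds).
C1: sp2
C2: sp2
C3: sp3 ✓
C4: sp2
C5: sp
C6: sp2
C7: sp3 ✓
C8: sp2
C9: sp2
C10: sp3 ✓
C11: sp2
C12: sp
C13: sp2
3 carbons are sp3.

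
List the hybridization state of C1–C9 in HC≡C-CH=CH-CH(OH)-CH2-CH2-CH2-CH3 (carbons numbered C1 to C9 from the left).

C1 sp, C2 sp, C3 sp2, C4 sp2, C5 sp3, C6 sp3, C7 sp3, C8 sp3, C9 sp3

C1: 2 σ bonds, plus two π bonds; 2 regions of electron density → sp.
C2: 2 σ bonds, plus two π bonds; 2 regions of electron density → sp.
C3 has 3 σ bonds, plus one π bond: steric number 3 → sp2.
C4 has 3 σ bonds, plus one π bond: steric number 3 → sp2.
C5 (4 σ bonds) has steric number 4: sp3.
C6 (4 σ bonds) has steric number 4: sp3.
C7 is sp3: 4 σ bonds, 4 electron-density regions.
C8: 4 σ bonds; 4 regions of electron density → sp3.
C9 carries 4 σ bonds, giving a steric number of 4, so it is sp3.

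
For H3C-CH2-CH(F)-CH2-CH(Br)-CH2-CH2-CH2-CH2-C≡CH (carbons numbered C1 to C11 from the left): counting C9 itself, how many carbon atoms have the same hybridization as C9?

9

C9 is sp3 (only σ bonds).
C1: sp3 ✓
C2: sp3 ✓
C3: sp3 ✓
C4: sp3 ✓
C5: sp3 ✓
C6: sp3 ✓
C7: sp3 ✓
C8: sp3 ✓
C9: sp3 ✓
C10: sp
C11: sp
9 carbons are sp3.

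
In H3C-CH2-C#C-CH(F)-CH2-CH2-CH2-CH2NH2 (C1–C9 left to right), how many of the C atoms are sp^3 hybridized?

C1: sp3 ✓
C2: sp3 ✓
C3: sp
C4: sp
C5: sp3 ✓
C6: sp3 ✓
C7: sp3 ✓
C8: sp3 ✓
C9: sp3 ✓
C1, C2, C5, C6, C7, C8, C9 → 7 sp3 carbons.

7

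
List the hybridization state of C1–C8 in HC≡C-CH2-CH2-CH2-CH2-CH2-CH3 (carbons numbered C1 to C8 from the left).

C1 has 2 σ bonds, plus two π bonds: steric number 2 → sp.
C2 is sp: 2 σ bonds, plus two π bonds, 2 electron-density regions.
C3 (4 σ bonds) has steric number 4: sp3.
C4 carries 4 σ bonds, giving a steric number of 4, so it is sp3.
C5: 4 σ bonds — 4 electron domains, sp3.
C6 (4 σ bonds) has steric number 4: sp3.
C7 carries 4 σ bonds, giving a steric number of 4, so it is sp3.
C8 (4 σ bonds) has steric number 4: sp3.

C1 sp, C2 sp, C3 sp3, C4 sp3, C5 sp3, C6 sp3, C7 sp3, C8 sp3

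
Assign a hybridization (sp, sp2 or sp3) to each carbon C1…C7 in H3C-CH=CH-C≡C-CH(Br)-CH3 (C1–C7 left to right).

C1 sp3, C2 sp2, C3 sp2, C4 sp, C5 sp, C6 sp3, C7 sp3

C1: 4 σ bonds; 4 regions of electron density → sp3.
C2 has 3 σ bonds, plus one π bond: steric number 3 → sp2.
C3 carries 3 σ bonds, plus one π bond, giving a steric number of 3, so it is sp2.
C4: 2 σ bonds, plus two π bonds; 2 regions of electron density → sp.
C5 (2 σ bonds, plus two π bonds) has steric number 2: sp.
C6 — 4 σ bonds. Steric number 4, so sp3.
C7 (4 σ bonds) has steric number 4: sp3.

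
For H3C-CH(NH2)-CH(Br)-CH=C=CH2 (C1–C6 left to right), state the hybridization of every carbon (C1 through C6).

C1 sp3, C2 sp3, C3 sp3, C4 sp2, C5 sp, C6 sp2

C1 is sp3: 4 σ bonds, 4 electron-density regions.
C2 has 4 σ bonds: steric number 4 → sp3.
C3 carries 4 σ bonds, giving a steric number of 4, so it is sp3.
C4: 3 σ bonds, plus one π bond — 3 electron domains, sp2.
C5 carries 2 σ bonds, plus two π bonds, giving a steric number of 2, so it is sp.
C6 has 3 σ bonds, plus one π bond: steric number 3 → sp2.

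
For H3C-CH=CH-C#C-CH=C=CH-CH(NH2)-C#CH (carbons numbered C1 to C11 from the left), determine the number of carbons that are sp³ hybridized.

C1: sp3 ✓
C2: sp2
C3: sp2
C4: sp
C5: sp
C6: sp2
C7: sp
C8: sp2
C9: sp3 ✓
C10: sp
C11: sp
C1, C9 → 2 sp3 carbons.

2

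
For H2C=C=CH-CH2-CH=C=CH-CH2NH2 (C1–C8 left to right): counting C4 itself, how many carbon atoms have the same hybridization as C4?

C4 is sp3 (only σ bonds).
C1: sp2
C2: sp
C3: sp2
C4: sp3 ✓
C5: sp2
C6: sp
C7: sp2
C8: sp3 ✓
2 carbons are sp3.

2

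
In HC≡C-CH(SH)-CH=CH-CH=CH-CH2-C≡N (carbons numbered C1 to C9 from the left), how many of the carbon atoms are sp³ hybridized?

C1: sp
C2: sp
C3: sp3 ✓
C4: sp2
C5: sp2
C6: sp2
C7: sp2
C8: sp3 ✓
C9: sp
C3, C8 → 2 sp3 carbons.

2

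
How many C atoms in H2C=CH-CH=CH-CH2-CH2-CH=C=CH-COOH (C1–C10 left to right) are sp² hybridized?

7

C1: sp2 ✓
C2: sp2 ✓
C3: sp2 ✓
C4: sp2 ✓
C5: sp3
C6: sp3
C7: sp2 ✓
C8: sp
C9: sp2 ✓
C10: sp2 ✓
C1, C2, C3, C4, C7, C9, C10 → 7 sp2 carbons.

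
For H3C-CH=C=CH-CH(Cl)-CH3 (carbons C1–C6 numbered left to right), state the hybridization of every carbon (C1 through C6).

C1: 4 σ bonds; 4 regions of electron density → sp3.
C2 has 3 σ bonds, plus one π bond: steric number 3 → sp2.
C3: 2 σ bonds, plus two π bonds; 2 regions of electron density → sp.
C4 carries 3 σ bonds, plus one π bond, giving a steric number of 3, so it is sp2.
C5 has 4 σ bonds: steric number 4 → sp3.
C6 has 4 σ bonds: steric number 4 → sp3.

C1 sp3, C2 sp2, C3 sp, C4 sp2, C5 sp3, C6 sp3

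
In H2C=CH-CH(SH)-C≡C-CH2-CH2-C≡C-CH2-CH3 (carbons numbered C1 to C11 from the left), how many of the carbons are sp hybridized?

C1: sp2
C2: sp2
C3: sp3
C4: sp ✓
C5: sp ✓
C6: sp3
C7: sp3
C8: sp ✓
C9: sp ✓
C10: sp3
C11: sp3
C4, C5, C8, C9 → 4 sp carbons.

4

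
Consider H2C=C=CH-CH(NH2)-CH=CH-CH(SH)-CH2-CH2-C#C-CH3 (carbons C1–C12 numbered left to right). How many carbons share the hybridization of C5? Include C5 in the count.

4

C5 is sp2 (one π bond).
C1: sp2 ✓
C2: sp
C3: sp2 ✓
C4: sp3
C5: sp2 ✓
C6: sp2 ✓
C7: sp3
C8: sp3
C9: sp3
C10: sp
C11: sp
C12: sp3
4 carbons are sp2.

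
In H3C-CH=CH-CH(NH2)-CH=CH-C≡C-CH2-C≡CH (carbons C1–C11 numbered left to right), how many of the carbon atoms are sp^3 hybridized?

3

C1: sp3 ✓
C2: sp2
C3: sp2
C4: sp3 ✓
C5: sp2
C6: sp2
C7: sp
C8: sp
C9: sp3 ✓
C10: sp
C11: sp
C1, C4, C9 → 3 sp3 carbons.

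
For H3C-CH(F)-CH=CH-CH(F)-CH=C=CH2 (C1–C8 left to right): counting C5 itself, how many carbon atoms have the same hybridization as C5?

3

C5 is sp3 (only σ bonds).
C1: sp3 ✓
C2: sp3 ✓
C3: sp2
C4: sp2
C5: sp3 ✓
C6: sp2
C7: sp
C8: sp2
3 carbons are sp3.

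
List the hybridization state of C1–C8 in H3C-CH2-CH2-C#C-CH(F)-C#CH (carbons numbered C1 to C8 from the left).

C1 sp3, C2 sp3, C3 sp3, C4 sp, C5 sp, C6 sp3, C7 sp, C8 sp

C1 carries 4 σ bonds, giving a steric number of 4, so it is sp3.
C2 (4 σ bonds) has steric number 4: sp3.
C3 (4 σ bonds) has steric number 4: sp3.
C4: 2 σ bonds, plus two π bonds; 2 regions of electron density → sp.
C5 — 2 σ bonds, plus two π bonds. Steric number 2, so sp.
C6 — 4 σ bonds. Steric number 4, so sp3.
C7 (2 σ bonds, plus two π bonds) has steric number 2: sp.
C8 carries 2 σ bonds, plus two π bonds, giving a steric number of 2, so it is sp.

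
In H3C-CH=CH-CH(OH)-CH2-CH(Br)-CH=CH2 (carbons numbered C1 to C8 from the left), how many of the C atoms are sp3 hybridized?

C1: sp3 ✓
C2: sp2
C3: sp2
C4: sp3 ✓
C5: sp3 ✓
C6: sp3 ✓
C7: sp2
C8: sp2
C1, C4, C5, C6 → 4 sp3 carbons.

4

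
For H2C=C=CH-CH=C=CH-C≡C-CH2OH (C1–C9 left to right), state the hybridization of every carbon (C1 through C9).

C1: 3 σ bonds, plus one π bond — 3 electron domains, sp2.
C2: 2 σ bonds, plus two π bonds; 2 regions of electron density → sp.
C3: 3 σ bonds, plus one π bond — 3 electron domains, sp2.
C4: 3 σ bonds, plus one π bond; 3 regions of electron density → sp2.
C5 has 2 σ bonds, plus two π bonds: steric number 2 → sp.
C6: 3 σ bonds, plus one π bond — 3 electron domains, sp2.
C7 is sp: 2 σ bonds, plus two π bonds, 2 electron-density regions.
C8 (2 σ bonds, plus two π bonds) has steric number 2: sp.
C9 has 4 σ bonds: steric number 4 → sp3.

C1 sp2, C2 sp, C3 sp2, C4 sp2, C5 sp, C6 sp2, C7 sp, C8 sp, C9 sp3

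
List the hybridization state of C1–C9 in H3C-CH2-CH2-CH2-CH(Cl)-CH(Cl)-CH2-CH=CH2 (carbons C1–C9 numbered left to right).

C1 sp3, C2 sp3, C3 sp3, C4 sp3, C5 sp3, C6 sp3, C7 sp3, C8 sp2, C9 sp2

C1 is sp3: 4 σ bonds, 4 electron-density regions.
C2 — 4 σ bonds. Steric number 4, so sp3.
C3 carries 4 σ bonds, giving a steric number of 4, so it is sp3.
C4 has 4 σ bonds: steric number 4 → sp3.
C5: 4 σ bonds; 4 regions of electron density → sp3.
C6 is sp3: 4 σ bonds, 4 electron-density regions.
C7: 4 σ bonds; 4 regions of electron density → sp3.
C8 is sp2: 3 σ bonds, plus one π bond, 3 electron-density regions.
C9: 3 σ bonds, plus one π bond — 3 electron domains, sp2.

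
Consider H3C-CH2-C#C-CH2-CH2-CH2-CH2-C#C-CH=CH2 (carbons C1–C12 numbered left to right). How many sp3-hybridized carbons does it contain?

C1: sp3 ✓
C2: sp3 ✓
C3: sp
C4: sp
C5: sp3 ✓
C6: sp3 ✓
C7: sp3 ✓
C8: sp3 ✓
C9: sp
C10: sp
C11: sp2
C12: sp2
C1, C2, C5, C6, C7, C8 → 6 sp3 carbons.

6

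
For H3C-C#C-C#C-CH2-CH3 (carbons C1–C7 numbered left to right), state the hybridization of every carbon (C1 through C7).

C1 (4 σ bonds) has steric number 4: sp3.
C2 has 2 σ bonds, plus two π bonds: steric number 2 → sp.
C3 has 2 σ bonds, plus two π bonds: steric number 2 → sp.
C4 carries 2 σ bonds, plus two π bonds, giving a steric number of 2, so it is sp.
C5: 2 σ bonds, plus two π bonds — 2 electron domains, sp.
C6 has 4 σ bonds: steric number 4 → sp3.
C7 carries 4 σ bonds, giving a steric number of 4, so it is sp3.

C1 sp3, C2 sp, C3 sp, C4 sp, C5 sp, C6 sp3, C7 sp3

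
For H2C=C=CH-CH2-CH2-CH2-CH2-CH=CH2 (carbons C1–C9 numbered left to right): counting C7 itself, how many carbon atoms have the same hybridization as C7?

C7 is sp3 (only σ bonds).
C1: sp2
C2: sp
C3: sp2
C4: sp3 ✓
C5: sp3 ✓
C6: sp3 ✓
C7: sp3 ✓
C8: sp2
C9: sp2
4 carbons are sp3.

4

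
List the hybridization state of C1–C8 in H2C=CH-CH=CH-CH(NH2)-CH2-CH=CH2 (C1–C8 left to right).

C1 sp2, C2 sp2, C3 sp2, C4 sp2, C5 sp3, C6 sp3, C7 sp2, C8 sp2

C1 — 3 σ bonds, plus one π bond. Steric number 3, so sp2.
C2 — 3 σ bonds, plus one π bond. Steric number 3, so sp2.
C3 is sp2: 3 σ bonds, plus one π bond, 3 electron-density regions.
C4: 3 σ bonds, plus one π bond; 3 regions of electron density → sp2.
C5 carries 4 σ bonds, giving a steric number of 4, so it is sp3.
C6: 4 σ bonds; 4 regions of electron density → sp3.
C7: 3 σ bonds, plus one π bond — 3 electron domains, sp2.
C8: 3 σ bonds, plus one π bond; 3 regions of electron density → sp2.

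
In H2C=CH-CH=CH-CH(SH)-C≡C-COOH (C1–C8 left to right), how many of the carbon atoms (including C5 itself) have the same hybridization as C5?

1

C5 is sp3 (only σ bonds).
C1: sp2
C2: sp2
C3: sp2
C4: sp2
C5: sp3 ✓
C6: sp
C7: sp
C8: sp2
1 carbon is sp3.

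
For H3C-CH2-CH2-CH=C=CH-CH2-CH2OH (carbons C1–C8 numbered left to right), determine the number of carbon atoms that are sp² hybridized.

2

C1: sp3
C2: sp3
C3: sp3
C4: sp2 ✓
C5: sp
C6: sp2 ✓
C7: sp3
C8: sp3
C4, C6 → 2 sp2 carbons.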